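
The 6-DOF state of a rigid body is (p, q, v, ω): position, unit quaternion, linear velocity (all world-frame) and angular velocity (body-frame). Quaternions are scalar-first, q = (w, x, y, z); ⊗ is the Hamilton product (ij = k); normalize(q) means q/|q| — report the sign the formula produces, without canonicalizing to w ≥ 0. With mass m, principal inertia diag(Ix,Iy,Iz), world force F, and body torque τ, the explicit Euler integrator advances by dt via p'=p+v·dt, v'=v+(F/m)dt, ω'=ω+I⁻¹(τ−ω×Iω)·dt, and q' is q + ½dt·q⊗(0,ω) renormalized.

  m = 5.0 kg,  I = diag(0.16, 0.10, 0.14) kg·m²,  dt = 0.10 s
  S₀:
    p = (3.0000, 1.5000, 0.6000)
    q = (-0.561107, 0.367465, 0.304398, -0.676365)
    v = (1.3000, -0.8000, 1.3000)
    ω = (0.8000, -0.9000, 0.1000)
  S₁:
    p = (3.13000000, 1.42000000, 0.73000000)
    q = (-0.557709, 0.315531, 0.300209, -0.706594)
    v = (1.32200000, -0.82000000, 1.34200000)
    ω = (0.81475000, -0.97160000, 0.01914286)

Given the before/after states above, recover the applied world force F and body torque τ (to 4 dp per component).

F = (1.1000, -1.0000, 2.1000)
τ = (0.0200, -0.0700, -0.0700)

rate change Δω = (0.01475000, -0.07160000, -0.08085714)
ω₀×(Iω₀) = (-0.0036, 0.0016, 0.0432)
τ = I·(Δω/dt) + ω₀×(Iω₀) = (0.0200, -0.0700, -0.0700)
v₁ − v₀ = (0.02200000, -0.02000000, 0.04200000)
m·(v₁−v₀)/dt = (1.1000, -1.0000, 2.1000)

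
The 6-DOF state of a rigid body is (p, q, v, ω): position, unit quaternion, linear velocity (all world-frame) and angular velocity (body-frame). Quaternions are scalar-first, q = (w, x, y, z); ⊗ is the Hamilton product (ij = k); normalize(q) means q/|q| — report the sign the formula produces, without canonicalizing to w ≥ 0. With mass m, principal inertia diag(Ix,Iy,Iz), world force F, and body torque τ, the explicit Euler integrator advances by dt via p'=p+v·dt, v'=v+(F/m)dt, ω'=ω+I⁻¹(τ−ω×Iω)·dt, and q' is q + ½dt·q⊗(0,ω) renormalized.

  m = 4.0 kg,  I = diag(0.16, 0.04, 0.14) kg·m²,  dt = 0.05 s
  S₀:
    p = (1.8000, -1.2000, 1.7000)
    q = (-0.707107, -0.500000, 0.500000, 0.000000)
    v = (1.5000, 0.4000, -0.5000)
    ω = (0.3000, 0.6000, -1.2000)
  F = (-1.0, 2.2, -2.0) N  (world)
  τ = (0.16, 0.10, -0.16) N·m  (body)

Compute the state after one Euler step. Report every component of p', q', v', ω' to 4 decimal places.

p + v·dt = (1.8750, -1.1800, 1.6750)
new velocity v' = (1.4875, 0.4275, -0.5250)
angular accel α = (1.4500, 2.6800, -0.9886)
ω' = ω + α·dt = (0.3725, 0.7340, -1.2494)
Hamilton product q⊗(0,ω) = (-0.1500000, -0.8121321, -1.0242642, 0.3985284)
updated quaternion q' = (-0.7104, -0.5200, 0.4741, 0.0100)

p' = (1.8750, -1.1800, 1.6750)
q' = (-0.7104, -0.5200, 0.4741, 0.0100)
v' = (1.4875, 0.4275, -0.5250)
ω' = (0.3725, 0.7340, -1.2494)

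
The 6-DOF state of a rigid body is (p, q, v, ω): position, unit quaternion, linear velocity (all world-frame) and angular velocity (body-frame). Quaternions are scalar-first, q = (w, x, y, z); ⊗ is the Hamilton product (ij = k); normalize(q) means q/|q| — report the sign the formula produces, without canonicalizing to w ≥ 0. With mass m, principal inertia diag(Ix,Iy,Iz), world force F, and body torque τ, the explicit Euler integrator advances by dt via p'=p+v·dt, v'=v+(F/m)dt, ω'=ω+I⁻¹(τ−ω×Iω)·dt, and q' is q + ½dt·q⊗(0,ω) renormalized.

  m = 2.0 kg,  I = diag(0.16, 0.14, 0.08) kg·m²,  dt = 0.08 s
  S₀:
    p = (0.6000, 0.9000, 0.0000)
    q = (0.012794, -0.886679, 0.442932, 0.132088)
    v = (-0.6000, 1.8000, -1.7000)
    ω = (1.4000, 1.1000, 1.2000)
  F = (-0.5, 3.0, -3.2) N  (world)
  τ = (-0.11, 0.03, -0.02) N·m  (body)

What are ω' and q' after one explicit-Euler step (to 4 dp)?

ω×(Iω) gyroscopic = (-0.0792, 0.1344, -0.0308)
α = I⁻¹(τ − ω×Iω) = (-0.1925, -0.7457, 0.1350)
ω' = ω + α·dt = (1.3846, 1.0403, 1.2108)
Hamilton product q⊗(0,ω) = (0.5956198, 0.4041332, 1.2630114, -1.5800989)
q + ½dt·q⊗(0,ω), renormalized = (0.0365, -0.8673, 0.4916, 0.0686)

ω' = (1.3846, 1.0403, 1.2108)
q' = (0.0365, -0.8673, 0.4916, 0.0686)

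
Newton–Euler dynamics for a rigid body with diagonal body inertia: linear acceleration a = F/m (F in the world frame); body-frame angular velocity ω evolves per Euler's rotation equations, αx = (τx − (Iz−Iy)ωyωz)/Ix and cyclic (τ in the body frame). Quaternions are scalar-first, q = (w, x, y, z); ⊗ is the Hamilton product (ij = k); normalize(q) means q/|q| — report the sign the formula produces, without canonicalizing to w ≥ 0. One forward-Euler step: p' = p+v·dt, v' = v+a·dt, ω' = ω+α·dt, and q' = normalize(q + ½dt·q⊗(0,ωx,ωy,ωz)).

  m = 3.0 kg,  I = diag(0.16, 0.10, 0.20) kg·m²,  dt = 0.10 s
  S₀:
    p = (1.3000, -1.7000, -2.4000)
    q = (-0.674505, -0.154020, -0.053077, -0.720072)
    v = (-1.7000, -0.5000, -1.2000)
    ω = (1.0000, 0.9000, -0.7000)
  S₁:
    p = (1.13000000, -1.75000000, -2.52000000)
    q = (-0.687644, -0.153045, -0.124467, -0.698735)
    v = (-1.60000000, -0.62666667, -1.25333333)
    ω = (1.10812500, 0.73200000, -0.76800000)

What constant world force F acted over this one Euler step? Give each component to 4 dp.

F = (3.0000, -3.8000, -1.6000)

Δv = v₁−v₀ = (0.10000000, -0.12666667, -0.05333333)
F = m·Δv/dt = (3.0000, -3.8000, -1.6000)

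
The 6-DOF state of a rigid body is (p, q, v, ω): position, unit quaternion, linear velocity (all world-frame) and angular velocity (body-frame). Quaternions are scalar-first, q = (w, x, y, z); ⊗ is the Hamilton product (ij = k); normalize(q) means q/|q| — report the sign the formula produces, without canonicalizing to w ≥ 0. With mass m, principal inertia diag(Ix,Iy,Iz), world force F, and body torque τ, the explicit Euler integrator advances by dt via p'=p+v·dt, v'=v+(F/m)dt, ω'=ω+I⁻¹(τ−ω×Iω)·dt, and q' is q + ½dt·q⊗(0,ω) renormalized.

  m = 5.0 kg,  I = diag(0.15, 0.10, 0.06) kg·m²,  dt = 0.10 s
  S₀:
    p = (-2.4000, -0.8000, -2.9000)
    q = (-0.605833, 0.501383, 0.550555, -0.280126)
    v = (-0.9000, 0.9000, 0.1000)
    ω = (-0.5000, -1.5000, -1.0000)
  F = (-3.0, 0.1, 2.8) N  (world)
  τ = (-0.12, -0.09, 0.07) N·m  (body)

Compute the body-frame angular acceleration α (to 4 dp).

α = (-0.4000, -1.3500, 1.7917)

precession coupling ω×(Iω) = (-0.0600, 0.0450, -0.0375)
(τ − ω×Iω)/I = (-0.4000, -1.3500, 1.7917)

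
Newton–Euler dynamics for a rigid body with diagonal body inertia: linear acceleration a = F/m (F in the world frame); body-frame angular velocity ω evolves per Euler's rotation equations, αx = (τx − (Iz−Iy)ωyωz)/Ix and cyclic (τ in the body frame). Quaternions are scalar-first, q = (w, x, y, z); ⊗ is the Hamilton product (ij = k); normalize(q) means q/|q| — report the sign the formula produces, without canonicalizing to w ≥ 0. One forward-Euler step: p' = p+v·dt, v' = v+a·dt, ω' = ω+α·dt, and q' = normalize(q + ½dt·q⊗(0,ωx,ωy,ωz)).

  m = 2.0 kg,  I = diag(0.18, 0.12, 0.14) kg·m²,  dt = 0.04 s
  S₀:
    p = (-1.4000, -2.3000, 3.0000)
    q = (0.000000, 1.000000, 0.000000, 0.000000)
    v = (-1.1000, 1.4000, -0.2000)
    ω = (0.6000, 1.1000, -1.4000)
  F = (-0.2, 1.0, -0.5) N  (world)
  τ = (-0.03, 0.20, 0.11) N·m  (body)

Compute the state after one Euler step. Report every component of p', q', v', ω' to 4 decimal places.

precession coupling ω×(Iω) = (-0.0308, -0.0336, -0.0396)
angular accel α = (0.0044, 1.9467, 1.0686)
ω + α·dt = (0.6002, 1.1779, -1.3573)
2q̇ = q⊗(0,ω) = (-0.6000000, 0.0000000, 1.4000000, 1.1000000)
q' = normalize(q + ½dt·q⊗(0,ω)) = (-0.0120, 0.9993, 0.0280, 0.0220)
a = (-0.1000, 0.5000, -0.2500)
p' = p + v·dt = (-1.4440, -2.2440, 2.9920)
v' = v + a·dt = (-1.1040, 1.4200, -0.2100)

p' = (-1.4440, -2.2440, 2.9920)
q' = (-0.0120, 0.9993, 0.0280, 0.0220)
v' = (-1.1040, 1.4200, -0.2100)
ω' = (0.6002, 1.1779, -1.3573)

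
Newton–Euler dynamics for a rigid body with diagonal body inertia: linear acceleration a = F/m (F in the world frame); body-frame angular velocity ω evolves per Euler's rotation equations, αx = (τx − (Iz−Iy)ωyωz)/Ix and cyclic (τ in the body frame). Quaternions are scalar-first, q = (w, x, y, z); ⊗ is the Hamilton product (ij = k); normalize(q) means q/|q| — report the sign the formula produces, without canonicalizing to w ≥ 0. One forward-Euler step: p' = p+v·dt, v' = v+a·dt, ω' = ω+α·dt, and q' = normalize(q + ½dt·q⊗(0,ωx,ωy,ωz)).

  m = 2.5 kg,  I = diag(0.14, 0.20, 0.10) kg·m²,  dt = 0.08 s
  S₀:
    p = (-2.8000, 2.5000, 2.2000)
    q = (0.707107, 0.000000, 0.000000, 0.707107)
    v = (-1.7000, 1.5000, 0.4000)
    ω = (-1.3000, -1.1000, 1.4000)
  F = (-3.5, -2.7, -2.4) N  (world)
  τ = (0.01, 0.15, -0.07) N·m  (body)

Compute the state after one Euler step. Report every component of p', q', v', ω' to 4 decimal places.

precession coupling ω×(Iω) = (0.1540, -0.0728, 0.0858)
angular accel α = (-1.0286, 1.1140, -1.5580)
new body rate ω' = (-1.3823, -1.0109, 1.2754)
q⊗(0,ω) = (-0.9899498, -0.1414214, -1.6970568, 0.9899498)
q + ½dt·q⊗(0,ω), renormalized = (0.6649, -0.0056, -0.0676, 0.7438)
new position p' = (-2.9360, 2.6200, 2.2320)
new velocity v' = (-1.8120, 1.4136, 0.3232)

p' = (-2.9360, 2.6200, 2.2320)
q' = (0.6649, -0.0056, -0.0676, 0.7438)
v' = (-1.8120, 1.4136, 0.3232)
ω' = (-1.3823, -1.0109, 1.2754)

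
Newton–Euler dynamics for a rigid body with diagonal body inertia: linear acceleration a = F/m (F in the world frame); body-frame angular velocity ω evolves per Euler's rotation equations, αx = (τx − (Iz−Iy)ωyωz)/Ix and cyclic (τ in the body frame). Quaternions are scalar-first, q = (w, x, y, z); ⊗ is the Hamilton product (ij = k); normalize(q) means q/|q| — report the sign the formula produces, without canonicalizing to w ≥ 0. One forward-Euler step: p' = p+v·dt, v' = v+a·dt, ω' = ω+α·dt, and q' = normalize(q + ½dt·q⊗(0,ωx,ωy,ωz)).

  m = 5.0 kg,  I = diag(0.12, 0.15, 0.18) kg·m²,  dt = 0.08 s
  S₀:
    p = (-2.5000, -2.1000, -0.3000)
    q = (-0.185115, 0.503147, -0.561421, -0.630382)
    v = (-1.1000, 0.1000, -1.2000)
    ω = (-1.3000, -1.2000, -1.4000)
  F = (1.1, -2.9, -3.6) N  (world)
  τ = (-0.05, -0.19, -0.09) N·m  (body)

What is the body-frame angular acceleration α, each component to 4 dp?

precession coupling ω×(Iω) = (0.0504, -0.1092, 0.0468)
angular accel α = (-0.8367, -0.5387, -0.7600)

α = (-0.8367, -0.5387, -0.7600)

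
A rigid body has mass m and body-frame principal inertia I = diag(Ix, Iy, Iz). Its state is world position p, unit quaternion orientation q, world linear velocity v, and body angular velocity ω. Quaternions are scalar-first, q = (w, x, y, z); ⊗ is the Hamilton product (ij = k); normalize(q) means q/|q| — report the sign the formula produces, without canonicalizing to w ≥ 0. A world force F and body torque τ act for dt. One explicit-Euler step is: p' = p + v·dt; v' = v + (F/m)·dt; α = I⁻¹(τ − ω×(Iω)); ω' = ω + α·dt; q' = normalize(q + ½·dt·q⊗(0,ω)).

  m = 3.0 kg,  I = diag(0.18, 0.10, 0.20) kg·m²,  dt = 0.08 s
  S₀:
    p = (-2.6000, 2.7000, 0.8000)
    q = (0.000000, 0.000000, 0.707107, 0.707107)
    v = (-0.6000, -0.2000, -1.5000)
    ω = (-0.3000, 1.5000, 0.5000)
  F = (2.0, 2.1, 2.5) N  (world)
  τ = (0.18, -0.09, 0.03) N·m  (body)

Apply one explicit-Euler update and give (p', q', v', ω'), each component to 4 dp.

(τ − ω×Iω)/I = (0.5833, -0.9300, -0.0300)
new body rate ω' = (-0.2533, 1.4256, 0.4976)
q⊗(0,ω) = (-1.4142140, -0.7071070, -0.2121321, 0.2121321)
updated quaternion q' = (-0.0565, -0.0282, 0.6972, 0.7141)
a = (0.6667, 0.7000, 0.8333)
p + v·dt = (-2.6480, 2.6840, 0.6800)
v' = v + a·dt = (-0.5467, -0.1440, -1.4333)

p' = (-2.6480, 2.6840, 0.6800)
q' = (-0.0565, -0.0282, 0.6972, 0.7141)
v' = (-0.5467, -0.1440, -1.4333)
ω' = (-0.2533, 1.4256, 0.4976)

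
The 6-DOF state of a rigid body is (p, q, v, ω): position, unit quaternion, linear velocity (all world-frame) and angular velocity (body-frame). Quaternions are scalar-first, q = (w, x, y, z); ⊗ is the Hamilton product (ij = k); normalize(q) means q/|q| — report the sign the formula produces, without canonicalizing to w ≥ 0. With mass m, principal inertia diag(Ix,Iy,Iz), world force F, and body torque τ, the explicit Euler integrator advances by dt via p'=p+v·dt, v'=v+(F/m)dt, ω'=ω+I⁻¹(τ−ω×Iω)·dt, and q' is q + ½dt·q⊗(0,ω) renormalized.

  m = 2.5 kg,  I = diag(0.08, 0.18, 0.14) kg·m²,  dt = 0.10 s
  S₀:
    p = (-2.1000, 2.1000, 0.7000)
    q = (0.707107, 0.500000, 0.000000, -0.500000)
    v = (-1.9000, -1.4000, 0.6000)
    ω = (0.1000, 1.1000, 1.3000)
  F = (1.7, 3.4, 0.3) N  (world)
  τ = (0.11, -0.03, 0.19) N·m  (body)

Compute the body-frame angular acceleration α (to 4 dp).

precession coupling ω×(Iω) = (-0.0572, -0.0078, 0.0110)
(τ − ω×Iω)/I = (2.0900, -0.1233, 1.2786)

α = (2.0900, -0.1233, 1.2786)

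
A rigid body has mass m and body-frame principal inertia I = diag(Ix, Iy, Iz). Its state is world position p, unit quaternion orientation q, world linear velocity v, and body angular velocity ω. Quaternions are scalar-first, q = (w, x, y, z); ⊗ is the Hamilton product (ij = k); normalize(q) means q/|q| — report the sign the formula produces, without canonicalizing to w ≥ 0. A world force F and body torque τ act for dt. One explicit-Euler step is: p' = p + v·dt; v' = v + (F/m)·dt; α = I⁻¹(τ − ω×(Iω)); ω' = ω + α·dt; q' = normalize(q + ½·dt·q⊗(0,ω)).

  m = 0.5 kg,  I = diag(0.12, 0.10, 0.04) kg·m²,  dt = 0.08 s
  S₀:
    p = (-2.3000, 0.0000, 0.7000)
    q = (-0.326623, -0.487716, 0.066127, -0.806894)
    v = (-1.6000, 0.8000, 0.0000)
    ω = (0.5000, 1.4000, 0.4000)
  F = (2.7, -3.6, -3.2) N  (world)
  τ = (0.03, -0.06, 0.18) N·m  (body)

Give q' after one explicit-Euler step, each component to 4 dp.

q' = (-0.3071, -0.4472, 0.0394, -0.8392)

2q̇ = q⊗(0,ω) = (0.4740378, 0.9927909, -0.6656328, -0.8465151)
updated quaternion q' = (-0.3071, -0.4472, 0.0394, -0.8392)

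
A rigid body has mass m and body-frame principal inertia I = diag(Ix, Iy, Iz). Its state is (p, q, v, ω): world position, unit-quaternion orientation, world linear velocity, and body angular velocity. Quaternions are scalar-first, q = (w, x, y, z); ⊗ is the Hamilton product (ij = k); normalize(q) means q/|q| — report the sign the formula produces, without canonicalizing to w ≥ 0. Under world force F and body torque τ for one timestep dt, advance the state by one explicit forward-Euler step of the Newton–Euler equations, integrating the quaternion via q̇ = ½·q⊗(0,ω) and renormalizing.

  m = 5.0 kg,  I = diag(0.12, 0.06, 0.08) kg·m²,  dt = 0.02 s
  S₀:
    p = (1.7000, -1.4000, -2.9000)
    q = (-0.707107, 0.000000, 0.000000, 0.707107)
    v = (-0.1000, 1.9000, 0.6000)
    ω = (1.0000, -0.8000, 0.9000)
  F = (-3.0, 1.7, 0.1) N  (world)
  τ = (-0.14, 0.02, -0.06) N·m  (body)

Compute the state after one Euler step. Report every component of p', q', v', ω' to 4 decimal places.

p' = (1.6980, -1.3620, -2.8880)
q' = (-0.7134, -0.0014, 0.0127, 0.7007)
v' = (-0.1120, 1.9068, 0.6004)
ω' = (0.9791, -0.8053, 0.8730)

(τ − ω×Iω)/I = (-1.0467, -0.2667, -1.3500)
ω + α·dt = (0.9791, -0.8053, 0.8730)
q⊗(0,ω) = (-0.6363963, -0.1414214, 1.2727926, -0.6363963)
q' = normalize(q + ½dt·q⊗(0,ω)) = (-0.7134, -0.0014, 0.0127, 0.7007)
a = F/m = (-0.6000, 0.3400, 0.0200)
p + v·dt = (1.6980, -1.3620, -2.8880)
v + (F/m)dt = (-0.1120, 1.9068, 0.6004)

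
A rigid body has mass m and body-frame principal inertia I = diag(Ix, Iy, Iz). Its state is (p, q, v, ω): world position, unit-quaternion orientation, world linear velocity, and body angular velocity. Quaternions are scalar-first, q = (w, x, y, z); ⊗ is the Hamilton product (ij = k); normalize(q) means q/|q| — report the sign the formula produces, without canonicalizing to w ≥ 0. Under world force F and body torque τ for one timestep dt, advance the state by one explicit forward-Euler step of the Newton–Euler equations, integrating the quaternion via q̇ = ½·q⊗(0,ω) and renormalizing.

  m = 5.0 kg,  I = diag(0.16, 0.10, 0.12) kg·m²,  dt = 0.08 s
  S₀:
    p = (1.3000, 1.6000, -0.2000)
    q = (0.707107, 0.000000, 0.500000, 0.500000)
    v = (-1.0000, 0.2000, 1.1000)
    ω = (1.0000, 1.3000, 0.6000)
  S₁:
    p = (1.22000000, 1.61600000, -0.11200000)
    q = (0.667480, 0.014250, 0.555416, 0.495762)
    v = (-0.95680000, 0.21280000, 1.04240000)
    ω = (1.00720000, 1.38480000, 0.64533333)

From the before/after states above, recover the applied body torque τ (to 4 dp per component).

τ = (0.0300, 0.1300, -0.0100)

ω₁ − ω₀ = (0.00720000, 0.08480000, 0.04533333)
τ = I·(Δω/dt) + ω₀×(Iω₀) = (0.0300, 0.1300, -0.0100)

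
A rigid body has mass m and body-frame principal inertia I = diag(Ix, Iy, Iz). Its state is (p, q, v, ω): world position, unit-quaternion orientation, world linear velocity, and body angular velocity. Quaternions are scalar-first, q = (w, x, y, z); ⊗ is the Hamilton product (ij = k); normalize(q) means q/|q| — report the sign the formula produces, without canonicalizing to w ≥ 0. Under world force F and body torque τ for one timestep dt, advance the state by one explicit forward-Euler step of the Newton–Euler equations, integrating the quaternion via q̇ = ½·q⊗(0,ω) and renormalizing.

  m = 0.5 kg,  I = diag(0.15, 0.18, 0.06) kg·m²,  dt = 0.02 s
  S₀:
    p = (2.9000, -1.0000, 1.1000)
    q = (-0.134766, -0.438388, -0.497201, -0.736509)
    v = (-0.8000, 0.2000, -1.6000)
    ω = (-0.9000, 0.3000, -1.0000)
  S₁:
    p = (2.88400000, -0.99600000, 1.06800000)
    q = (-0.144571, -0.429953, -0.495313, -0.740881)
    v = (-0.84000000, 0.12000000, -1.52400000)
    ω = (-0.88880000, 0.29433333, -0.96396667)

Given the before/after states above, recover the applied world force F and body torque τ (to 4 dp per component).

velocity change Δv = (-0.04000000, -0.08000000, 0.07600000)
F = m·Δv/dt = (-1.0000, -2.0000, 1.9000)
Δω = ω₁−ω₀ = (0.01120000, -0.00566667, 0.03603333)
precession coupling = (0.0360, 0.0810, -0.0081)
I·α + gyro = (0.1200, 0.0300, 0.1000)

F = (-1.0000, -2.0000, 1.9000)
τ = (0.1200, 0.0300, 0.1000)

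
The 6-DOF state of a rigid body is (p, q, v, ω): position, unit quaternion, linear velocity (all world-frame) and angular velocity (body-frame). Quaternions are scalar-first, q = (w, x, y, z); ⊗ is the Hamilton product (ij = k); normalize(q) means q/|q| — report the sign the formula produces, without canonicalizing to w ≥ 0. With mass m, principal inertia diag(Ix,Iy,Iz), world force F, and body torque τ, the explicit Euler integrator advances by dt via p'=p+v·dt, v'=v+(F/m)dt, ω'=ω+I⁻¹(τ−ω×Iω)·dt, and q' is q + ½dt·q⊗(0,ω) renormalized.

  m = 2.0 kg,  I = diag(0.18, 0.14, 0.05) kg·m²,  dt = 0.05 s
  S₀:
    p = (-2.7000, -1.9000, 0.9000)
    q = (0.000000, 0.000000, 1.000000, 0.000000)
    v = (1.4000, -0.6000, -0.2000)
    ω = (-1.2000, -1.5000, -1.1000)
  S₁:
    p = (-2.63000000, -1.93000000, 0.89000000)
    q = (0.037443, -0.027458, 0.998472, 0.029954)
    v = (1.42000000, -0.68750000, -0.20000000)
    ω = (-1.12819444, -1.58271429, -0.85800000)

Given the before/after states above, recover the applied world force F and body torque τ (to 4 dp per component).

F = (0.8000, -3.5000, 0.0000)
τ = (0.1100, -0.0600, 0.1700)

Δω = ω₁−ω₀ = (0.07180556, -0.08271429, 0.24200000)
gyro term ω₀×Iω₀ = (-0.1485, 0.1716, -0.0720)
I·α + gyro = (0.1100, -0.0600, 0.1700)
velocity change Δv = (0.02000000, -0.08750000, 0.00000000)
m·(v₁−v₀)/dt = (0.8000, -3.5000, 0.0000)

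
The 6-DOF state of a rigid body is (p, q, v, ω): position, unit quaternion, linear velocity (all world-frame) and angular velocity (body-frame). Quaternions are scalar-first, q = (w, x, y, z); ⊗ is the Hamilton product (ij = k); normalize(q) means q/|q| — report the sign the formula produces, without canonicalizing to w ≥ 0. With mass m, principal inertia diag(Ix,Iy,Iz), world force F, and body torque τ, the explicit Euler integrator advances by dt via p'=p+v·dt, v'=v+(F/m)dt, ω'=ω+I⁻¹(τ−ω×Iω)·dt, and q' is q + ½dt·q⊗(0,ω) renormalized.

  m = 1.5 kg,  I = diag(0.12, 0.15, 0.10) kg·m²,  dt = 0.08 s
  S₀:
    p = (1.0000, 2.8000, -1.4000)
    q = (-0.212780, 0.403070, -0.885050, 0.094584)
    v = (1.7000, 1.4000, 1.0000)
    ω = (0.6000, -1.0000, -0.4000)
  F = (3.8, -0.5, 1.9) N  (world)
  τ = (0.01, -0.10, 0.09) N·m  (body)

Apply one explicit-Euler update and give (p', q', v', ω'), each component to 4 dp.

p' = (1.1360, 2.9120, -1.3200)
q' = (-0.2560, 0.4154, -0.8668, 0.1030)
v' = (1.9027, 1.3733, 1.1013)
ω' = (0.6200, -1.0508, -0.3136)

α = I⁻¹(τ − ω×Iω) = (0.2500, -0.6347, 1.0800)
ω + α·dt = (0.6200, -1.0508, -0.3136)
Hamilton product q⊗(0,ω) = (-1.0890584, 0.3209360, 0.4307584, 0.2130720)
q + ½dt·q⊗(0,ω), renormalized = (-0.2560, 0.4154, -0.8668, 0.1030)
a = F/m = (2.5333, -0.3333, 1.2667)
p + v·dt = (1.1360, 2.9120, -1.3200)
v + (F/m)dt = (1.9027, 1.3733, 1.1013)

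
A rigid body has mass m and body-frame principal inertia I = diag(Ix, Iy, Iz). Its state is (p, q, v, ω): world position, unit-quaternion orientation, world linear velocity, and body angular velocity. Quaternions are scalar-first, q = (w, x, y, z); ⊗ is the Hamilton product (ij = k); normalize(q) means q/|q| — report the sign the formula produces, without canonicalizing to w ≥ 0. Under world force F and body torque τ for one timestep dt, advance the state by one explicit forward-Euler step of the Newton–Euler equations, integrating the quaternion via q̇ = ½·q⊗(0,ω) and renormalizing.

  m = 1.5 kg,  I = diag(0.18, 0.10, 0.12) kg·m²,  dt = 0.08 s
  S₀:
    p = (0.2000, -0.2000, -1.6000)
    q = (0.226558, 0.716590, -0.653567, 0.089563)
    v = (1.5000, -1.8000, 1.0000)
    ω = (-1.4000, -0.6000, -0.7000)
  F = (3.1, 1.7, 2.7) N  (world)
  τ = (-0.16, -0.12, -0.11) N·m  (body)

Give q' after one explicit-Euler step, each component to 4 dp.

q' = (0.2529, 0.7227, -0.6425, 0.0294)

Hamilton product q⊗(0,ω) = (0.6737799, 0.1940535, 0.2402900, -1.5035384)
q + ½dt·q⊗(0,ω), renormalized = (0.2529, 0.7227, -0.6425, 0.0294)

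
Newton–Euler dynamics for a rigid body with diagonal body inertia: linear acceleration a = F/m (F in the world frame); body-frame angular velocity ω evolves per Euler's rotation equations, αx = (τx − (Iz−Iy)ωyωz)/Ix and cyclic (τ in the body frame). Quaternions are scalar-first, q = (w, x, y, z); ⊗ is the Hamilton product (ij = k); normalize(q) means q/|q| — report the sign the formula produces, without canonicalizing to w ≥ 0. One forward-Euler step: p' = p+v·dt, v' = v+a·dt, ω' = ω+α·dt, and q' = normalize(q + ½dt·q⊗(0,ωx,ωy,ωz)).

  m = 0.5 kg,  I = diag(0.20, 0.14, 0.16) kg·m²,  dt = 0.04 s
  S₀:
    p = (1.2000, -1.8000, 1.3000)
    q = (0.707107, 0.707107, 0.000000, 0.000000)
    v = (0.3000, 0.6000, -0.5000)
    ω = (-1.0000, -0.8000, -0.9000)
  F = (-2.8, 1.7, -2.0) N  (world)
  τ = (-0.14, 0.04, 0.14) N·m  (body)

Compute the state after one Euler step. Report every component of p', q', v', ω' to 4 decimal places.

gyro term ω×Iω = (0.0144, 0.0360, -0.0480)
α = I⁻¹(τ − ω×Iω) = (-0.7720, 0.0286, 1.1750)
ω' = ω + α·dt = (-1.0309, -0.7989, -0.8530)
q⊗(0,ω) = (0.7071070, -0.7071070, 0.0707107, -1.2020819)
q' = normalize(q + ½dt·q⊗(0,ω)) = (0.7209, 0.6926, 0.0014, -0.0240)
a = F/m = (-5.6000, 3.4000, -4.0000)
new position p' = (1.2120, -1.7760, 1.2800)
v + (F/m)dt = (0.0760, 0.7360, -0.6600)

p' = (1.2120, -1.7760, 1.2800)
q' = (0.7209, 0.6926, 0.0014, -0.0240)
v' = (0.0760, 0.7360, -0.6600)
ω' = (-1.0309, -0.7989, -0.8530)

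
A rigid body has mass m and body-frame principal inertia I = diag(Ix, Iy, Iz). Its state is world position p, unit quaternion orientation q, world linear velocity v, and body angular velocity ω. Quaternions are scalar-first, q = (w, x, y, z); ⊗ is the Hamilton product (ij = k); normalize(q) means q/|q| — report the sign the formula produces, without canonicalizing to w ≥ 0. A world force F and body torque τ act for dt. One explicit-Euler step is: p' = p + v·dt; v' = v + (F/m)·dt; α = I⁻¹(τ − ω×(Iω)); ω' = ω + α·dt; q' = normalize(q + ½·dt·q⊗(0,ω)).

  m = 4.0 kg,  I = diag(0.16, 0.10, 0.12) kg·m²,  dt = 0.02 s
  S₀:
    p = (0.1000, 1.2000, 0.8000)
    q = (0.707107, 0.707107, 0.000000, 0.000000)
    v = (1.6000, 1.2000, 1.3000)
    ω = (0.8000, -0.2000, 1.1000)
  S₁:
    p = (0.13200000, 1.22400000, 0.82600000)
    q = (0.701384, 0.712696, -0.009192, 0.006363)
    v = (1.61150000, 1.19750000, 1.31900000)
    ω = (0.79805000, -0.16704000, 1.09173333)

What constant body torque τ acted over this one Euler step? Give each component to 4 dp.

τ = (-0.0200, 0.2000, -0.0400)

ω₁ − ω₀ = (-0.00195000, 0.03296000, -0.00826667)
ω₀×(Iω₀) = (-0.0044, 0.0352, 0.0096)
applied torque τ = (-0.0200, 0.2000, -0.0400)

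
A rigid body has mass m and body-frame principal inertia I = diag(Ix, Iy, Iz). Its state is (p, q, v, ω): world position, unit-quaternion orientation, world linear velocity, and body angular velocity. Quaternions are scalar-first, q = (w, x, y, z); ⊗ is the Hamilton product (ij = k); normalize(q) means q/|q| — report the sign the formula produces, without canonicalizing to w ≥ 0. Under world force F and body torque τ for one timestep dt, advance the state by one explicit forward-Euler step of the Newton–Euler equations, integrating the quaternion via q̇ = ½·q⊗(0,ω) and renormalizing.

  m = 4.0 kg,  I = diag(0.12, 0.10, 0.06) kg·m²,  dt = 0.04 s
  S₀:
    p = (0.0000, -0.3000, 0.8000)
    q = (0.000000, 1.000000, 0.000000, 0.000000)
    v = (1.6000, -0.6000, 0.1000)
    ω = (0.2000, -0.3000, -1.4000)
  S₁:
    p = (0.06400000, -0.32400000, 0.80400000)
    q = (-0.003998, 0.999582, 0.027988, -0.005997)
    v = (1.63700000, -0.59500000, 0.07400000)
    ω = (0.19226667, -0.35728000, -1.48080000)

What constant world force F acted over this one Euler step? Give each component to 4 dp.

v₁ − v₀ = (0.03700000, 0.00500000, -0.02600000)
m·(v₁−v₀)/dt = (3.7000, 0.5000, -2.6000)

F = (3.7000, 0.5000, -2.6000)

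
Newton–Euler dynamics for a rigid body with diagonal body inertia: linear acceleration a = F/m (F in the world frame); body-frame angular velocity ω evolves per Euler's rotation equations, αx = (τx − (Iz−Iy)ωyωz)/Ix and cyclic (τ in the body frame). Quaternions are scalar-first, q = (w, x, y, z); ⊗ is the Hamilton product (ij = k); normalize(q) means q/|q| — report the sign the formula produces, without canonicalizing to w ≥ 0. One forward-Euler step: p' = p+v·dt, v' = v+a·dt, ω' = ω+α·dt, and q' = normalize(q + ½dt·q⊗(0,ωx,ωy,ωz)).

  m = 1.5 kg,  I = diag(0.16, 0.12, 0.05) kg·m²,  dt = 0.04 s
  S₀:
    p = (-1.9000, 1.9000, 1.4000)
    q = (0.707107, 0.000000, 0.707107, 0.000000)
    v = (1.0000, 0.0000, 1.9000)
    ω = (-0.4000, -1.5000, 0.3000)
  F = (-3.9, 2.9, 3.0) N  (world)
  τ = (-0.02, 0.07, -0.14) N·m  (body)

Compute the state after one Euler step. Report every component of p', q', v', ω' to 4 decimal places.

ω×(Iω) gyroscopic = (0.0315, -0.0132, -0.0240)
angular accel α = (-0.3219, 0.6933, -2.3200)
new body rate ω' = (-0.4129, -1.4723, 0.2072)
q⊗(0,ω) = (1.0606605, -0.0707107, -1.0606605, 0.4949749)
updated quaternion q' = (0.7280, -0.0014, 0.6856, 0.0099)
a = (-2.6000, 1.9333, 2.0000)
new position p' = (-1.8600, 1.9000, 1.4760)
new velocity v' = (0.8960, 0.0773, 1.9800)

p' = (-1.8600, 1.9000, 1.4760)
q' = (0.7280, -0.0014, 0.6856, 0.0099)
v' = (0.8960, 0.0773, 1.9800)
ω' = (-0.4129, -1.4723, 0.2072)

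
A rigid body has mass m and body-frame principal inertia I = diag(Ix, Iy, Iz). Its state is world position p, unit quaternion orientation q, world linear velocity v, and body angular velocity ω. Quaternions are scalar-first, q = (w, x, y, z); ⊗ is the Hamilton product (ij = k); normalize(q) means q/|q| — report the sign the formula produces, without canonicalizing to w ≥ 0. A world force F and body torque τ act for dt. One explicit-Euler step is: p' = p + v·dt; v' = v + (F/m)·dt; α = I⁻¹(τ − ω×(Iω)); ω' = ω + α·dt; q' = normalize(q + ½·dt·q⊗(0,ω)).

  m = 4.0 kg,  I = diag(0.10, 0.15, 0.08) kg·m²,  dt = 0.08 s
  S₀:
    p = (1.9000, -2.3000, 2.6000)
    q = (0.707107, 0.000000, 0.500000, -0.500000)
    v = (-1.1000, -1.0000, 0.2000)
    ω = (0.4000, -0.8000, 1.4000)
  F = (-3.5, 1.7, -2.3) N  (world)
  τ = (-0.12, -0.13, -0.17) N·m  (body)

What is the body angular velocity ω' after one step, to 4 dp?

ω' = (0.2413, -0.8753, 1.2460)

precession coupling ω×(Iω) = (0.0784, 0.0112, -0.0160)
α = I⁻¹(τ − ω×Iω) = (-1.9840, -0.9413, -1.9250)
ω' = ω + α·dt = (0.2413, -0.8753, 1.2460)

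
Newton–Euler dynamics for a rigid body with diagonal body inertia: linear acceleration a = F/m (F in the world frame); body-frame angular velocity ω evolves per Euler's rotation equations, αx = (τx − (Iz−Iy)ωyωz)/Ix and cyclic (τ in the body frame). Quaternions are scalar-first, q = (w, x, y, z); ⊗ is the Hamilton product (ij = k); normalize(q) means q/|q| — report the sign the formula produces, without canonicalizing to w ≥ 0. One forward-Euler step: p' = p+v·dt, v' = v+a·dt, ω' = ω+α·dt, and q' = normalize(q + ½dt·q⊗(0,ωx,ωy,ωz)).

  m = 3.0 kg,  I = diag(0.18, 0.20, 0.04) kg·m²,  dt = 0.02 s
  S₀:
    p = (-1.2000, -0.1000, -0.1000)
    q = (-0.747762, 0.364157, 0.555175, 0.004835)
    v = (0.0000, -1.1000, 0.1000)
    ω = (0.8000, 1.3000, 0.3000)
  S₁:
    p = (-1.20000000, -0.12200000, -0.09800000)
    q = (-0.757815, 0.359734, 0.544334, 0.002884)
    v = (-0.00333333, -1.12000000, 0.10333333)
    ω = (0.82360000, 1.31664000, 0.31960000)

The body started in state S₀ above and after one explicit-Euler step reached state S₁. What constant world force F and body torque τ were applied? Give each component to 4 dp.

F = (-0.5000, -3.0000, 0.5000)
τ = (0.1500, 0.2000, 0.0600)

ω₁ − ω₀ = (0.02360000, 0.01664000, 0.01960000)
ω₀×(Iω₀) = (-0.0624, 0.0336, 0.0208)
applied torque τ = (0.1500, 0.2000, 0.0600)
v₁ − v₀ = (-0.00333333, -0.02000000, 0.00333333)
m·(v₁−v₀)/dt = (-0.5000, -3.0000, 0.5000)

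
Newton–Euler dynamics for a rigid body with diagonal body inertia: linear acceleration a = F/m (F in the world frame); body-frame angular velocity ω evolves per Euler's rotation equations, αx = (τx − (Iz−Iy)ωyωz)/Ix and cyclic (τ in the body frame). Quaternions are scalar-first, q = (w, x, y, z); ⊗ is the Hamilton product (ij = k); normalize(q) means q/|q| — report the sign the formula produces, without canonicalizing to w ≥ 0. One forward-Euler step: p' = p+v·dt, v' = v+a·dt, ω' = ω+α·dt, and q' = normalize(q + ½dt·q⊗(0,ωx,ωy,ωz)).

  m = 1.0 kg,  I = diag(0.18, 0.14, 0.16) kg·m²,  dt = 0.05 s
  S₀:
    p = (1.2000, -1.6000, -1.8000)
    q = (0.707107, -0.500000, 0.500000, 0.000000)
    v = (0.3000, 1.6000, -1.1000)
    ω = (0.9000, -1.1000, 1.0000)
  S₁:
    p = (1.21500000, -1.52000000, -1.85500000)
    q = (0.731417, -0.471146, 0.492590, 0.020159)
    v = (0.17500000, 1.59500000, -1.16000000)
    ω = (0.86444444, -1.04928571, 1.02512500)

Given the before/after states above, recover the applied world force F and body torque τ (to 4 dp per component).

F = (-2.5000, -0.1000, -1.2000)
τ = (-0.1500, 0.1600, 0.1200)

rate change Δω = (-0.03555556, 0.05071429, 0.02512500)
gyro term ω₀×Iω₀ = (-0.0220, 0.0180, 0.0396)
applied torque τ = (-0.1500, 0.1600, 0.1200)
Δv = v₁−v₀ = (-0.12500000, -0.00500000, -0.06000000)
F = m·Δv/dt = (-2.5000, -0.1000, -1.2000)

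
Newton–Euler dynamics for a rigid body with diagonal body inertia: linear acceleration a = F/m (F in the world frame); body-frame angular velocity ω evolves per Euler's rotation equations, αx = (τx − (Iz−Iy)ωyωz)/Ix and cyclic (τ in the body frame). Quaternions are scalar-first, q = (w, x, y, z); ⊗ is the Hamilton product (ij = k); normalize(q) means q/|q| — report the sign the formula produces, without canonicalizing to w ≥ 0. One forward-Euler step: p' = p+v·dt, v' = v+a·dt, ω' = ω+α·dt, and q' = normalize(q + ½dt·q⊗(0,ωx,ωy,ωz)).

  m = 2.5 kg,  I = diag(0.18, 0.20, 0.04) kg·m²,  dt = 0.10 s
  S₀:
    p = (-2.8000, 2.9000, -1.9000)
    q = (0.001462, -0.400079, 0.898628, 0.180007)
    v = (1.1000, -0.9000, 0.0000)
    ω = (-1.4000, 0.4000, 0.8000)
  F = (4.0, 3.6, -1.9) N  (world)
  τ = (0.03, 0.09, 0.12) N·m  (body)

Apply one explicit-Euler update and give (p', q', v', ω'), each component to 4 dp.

p' = (-2.6900, 2.8100, -1.9000)
q' = (-0.0515, -0.3666, 0.8990, 0.2342)
v' = (1.2600, -0.7560, -0.0760)
ω' = (-1.3549, 0.5234, 1.1280)

a = F/m = (1.6000, 1.4400, -0.7600)
p + v·dt = (-2.6900, 2.8100, -1.9000)
new velocity v' = (1.2600, -0.7560, -0.0760)
gyro term ω×Iω = (-0.0512, -0.1568, -0.0112)
α = I⁻¹(τ − ω×Iω) = (0.4511, 1.2340, 3.2800)
ω + α·dt = (-1.3549, 0.5234, 1.1280)
2q̇ = q⊗(0,ω) = (-1.0635674, 0.6448528, 0.0686382, 1.0992172)
updated quaternion q' = (-0.0515, -0.3666, 0.8990, 0.2342)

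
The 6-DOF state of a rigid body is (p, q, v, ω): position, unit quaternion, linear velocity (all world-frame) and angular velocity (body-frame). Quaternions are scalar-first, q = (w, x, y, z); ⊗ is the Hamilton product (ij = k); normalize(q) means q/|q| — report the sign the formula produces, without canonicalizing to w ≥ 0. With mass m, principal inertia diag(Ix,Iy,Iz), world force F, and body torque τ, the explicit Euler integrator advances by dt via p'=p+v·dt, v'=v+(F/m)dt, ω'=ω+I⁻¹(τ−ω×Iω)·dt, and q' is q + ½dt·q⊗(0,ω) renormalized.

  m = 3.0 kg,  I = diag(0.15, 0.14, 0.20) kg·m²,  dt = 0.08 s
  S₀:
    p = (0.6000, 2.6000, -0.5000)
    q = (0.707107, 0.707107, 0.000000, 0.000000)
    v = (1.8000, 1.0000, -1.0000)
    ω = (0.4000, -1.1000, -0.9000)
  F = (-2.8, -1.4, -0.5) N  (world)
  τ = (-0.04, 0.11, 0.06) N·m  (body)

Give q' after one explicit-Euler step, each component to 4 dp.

q⊗(0,ω) = (-0.2828428, 0.2828428, -0.1414214, -1.4142140)
q + ½dt·q⊗(0,ω), renormalized = (0.6946, 0.7172, -0.0056, -0.0565)

q' = (0.6946, 0.7172, -0.0056, -0.0565)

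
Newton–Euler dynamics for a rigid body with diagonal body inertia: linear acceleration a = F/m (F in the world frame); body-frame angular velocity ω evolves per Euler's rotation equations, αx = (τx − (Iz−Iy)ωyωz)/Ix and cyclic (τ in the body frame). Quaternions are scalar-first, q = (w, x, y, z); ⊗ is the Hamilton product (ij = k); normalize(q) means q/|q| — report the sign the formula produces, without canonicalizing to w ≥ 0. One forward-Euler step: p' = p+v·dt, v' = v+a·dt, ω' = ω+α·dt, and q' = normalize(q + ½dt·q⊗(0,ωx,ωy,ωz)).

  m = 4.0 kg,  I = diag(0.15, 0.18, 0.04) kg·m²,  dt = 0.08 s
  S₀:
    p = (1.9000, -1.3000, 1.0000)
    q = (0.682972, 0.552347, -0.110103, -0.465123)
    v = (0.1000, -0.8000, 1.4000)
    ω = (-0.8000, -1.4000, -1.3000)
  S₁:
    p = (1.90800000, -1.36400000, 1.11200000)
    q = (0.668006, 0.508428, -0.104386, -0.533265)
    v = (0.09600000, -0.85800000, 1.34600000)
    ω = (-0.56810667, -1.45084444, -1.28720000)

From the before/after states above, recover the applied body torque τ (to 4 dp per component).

τ = (0.1800, 0.0000, 0.0400)

Δω = ω₁−ω₀ = (0.23189333, -0.05084444, 0.01280000)
precession coupling = (-0.2548, 0.1144, 0.0336)
τ = I·(Δω/dt) + ω₀×(Iω₀) = (0.1800, 0.0000, 0.0400)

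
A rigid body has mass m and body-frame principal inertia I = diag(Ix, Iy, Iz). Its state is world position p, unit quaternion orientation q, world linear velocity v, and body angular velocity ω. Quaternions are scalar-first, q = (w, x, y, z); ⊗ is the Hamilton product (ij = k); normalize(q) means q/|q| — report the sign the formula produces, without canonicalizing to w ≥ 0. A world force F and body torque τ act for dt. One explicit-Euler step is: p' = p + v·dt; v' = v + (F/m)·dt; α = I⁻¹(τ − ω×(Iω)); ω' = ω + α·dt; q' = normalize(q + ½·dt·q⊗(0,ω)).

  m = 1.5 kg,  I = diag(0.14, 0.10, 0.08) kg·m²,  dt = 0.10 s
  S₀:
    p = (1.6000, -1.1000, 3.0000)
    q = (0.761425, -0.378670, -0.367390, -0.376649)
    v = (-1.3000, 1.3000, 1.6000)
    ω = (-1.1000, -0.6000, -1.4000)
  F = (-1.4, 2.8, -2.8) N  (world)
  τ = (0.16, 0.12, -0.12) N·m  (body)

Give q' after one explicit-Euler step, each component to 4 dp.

Hamilton product q⊗(0,ω) = (-1.1642796, -0.5492109, -0.5726791, -1.2429220)
updated quaternion q' = (0.7001, -0.4044, -0.3943, -0.4369)

q' = (0.7001, -0.4044, -0.3943, -0.4369)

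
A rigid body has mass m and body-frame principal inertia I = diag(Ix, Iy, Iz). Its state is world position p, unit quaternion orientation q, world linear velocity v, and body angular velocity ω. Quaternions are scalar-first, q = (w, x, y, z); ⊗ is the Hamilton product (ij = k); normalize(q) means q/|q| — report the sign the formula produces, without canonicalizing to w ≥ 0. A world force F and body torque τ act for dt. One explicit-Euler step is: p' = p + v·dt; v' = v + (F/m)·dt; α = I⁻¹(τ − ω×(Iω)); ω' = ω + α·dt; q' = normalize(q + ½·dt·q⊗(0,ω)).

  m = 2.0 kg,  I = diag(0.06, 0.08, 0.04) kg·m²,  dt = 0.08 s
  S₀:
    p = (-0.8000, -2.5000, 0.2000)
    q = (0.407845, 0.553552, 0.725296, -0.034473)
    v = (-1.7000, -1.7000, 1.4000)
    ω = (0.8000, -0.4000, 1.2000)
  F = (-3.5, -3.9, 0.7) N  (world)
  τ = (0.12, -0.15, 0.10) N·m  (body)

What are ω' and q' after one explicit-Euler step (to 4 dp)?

ω×(Iω) gyroscopic = (0.0192, 0.0192, -0.0064)
angular accel α = (1.6800, -2.1150, 2.6600)
new body rate ω' = (0.9344, -0.5692, 1.4128)
q⊗(0,ω) = (-0.1113556, 1.1828420, -0.8549788, -0.3122436)
updated quaternion q' = (0.4027, 0.5998, 0.6899, -0.0469)

ω' = (0.9344, -0.5692, 1.4128)
q' = (0.4027, 0.5998, 0.6899, -0.0469)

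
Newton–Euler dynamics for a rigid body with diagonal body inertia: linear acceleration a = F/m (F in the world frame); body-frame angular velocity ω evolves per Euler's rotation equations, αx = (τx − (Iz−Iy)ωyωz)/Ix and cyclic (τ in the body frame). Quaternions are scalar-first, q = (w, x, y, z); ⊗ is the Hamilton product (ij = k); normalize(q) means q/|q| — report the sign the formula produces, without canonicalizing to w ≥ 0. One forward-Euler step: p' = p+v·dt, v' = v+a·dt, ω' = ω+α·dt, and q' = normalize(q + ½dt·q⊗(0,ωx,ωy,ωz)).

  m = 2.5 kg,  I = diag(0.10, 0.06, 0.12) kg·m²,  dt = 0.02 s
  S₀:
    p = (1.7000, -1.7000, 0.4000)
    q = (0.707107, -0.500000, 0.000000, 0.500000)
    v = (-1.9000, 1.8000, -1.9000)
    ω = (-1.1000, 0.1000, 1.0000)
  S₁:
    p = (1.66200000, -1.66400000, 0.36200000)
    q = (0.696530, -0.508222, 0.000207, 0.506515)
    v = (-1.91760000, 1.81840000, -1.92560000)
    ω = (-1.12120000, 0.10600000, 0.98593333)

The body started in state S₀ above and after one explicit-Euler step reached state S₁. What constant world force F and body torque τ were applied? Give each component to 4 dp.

F = (-2.2000, 2.3000, -3.2000)
τ = (-0.1000, 0.0400, -0.0800)

Δv = v₁−v₀ = (-0.01760000, 0.01840000, -0.02560000)
F = m·Δv/dt = (-2.2000, 2.3000, -3.2000)
ω₁ − ω₀ = (-0.02120000, 0.00600000, -0.01406667)
τ = I·(Δω/dt) + ω₀×(Iω₀) = (-0.1000, 0.0400, -0.0800)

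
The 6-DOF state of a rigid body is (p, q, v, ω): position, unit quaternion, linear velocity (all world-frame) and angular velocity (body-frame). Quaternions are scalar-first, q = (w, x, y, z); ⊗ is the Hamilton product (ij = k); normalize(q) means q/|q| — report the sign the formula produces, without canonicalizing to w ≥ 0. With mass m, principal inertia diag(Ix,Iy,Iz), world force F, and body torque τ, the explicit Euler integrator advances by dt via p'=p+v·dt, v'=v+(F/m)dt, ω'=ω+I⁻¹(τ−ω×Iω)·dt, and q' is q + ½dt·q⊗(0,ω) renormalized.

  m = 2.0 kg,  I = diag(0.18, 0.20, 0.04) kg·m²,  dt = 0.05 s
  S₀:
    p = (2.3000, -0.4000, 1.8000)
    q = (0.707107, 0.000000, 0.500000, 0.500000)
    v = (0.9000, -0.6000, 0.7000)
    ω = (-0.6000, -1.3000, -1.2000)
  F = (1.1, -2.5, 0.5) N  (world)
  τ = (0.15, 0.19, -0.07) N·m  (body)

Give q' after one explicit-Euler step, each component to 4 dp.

Hamilton product q⊗(0,ω) = (1.2500000, -0.3742642, -1.2192391, -0.5485284)
q + ½dt·q⊗(0,ω), renormalized = (0.7376, -0.0093, 0.4690, 0.4858)

q' = (0.7376, -0.0093, 0.4690, 0.4858)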